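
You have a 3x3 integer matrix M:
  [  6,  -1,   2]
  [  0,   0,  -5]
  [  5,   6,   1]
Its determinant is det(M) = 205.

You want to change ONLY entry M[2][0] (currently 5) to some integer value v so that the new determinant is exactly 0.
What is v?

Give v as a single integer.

det is linear in entry M[2][0]: det = old_det + (v - 5) * C_20
Cofactor C_20 = 5
Want det = 0: 205 + (v - 5) * 5 = 0
  (v - 5) = -205 / 5 = -41
  v = 5 + (-41) = -36

Answer: -36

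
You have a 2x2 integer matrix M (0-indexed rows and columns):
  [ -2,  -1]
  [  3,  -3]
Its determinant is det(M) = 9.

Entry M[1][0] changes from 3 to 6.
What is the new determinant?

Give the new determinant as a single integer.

det is linear in row 1: changing M[1][0] by delta changes det by delta * cofactor(1,0).
Cofactor C_10 = (-1)^(1+0) * minor(1,0) = 1
Entry delta = 6 - 3 = 3
Det delta = 3 * 1 = 3
New det = 9 + 3 = 12

Answer: 12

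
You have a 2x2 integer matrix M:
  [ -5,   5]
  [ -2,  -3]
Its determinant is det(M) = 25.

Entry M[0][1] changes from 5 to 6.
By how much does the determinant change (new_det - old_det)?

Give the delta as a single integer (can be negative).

Cofactor C_01 = 2
Entry delta = 6 - 5 = 1
Det delta = entry_delta * cofactor = 1 * 2 = 2

Answer: 2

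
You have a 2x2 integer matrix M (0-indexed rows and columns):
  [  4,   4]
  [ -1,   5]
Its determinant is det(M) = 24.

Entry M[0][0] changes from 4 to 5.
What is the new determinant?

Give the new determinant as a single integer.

det is linear in row 0: changing M[0][0] by delta changes det by delta * cofactor(0,0).
Cofactor C_00 = (-1)^(0+0) * minor(0,0) = 5
Entry delta = 5 - 4 = 1
Det delta = 1 * 5 = 5
New det = 24 + 5 = 29

Answer: 29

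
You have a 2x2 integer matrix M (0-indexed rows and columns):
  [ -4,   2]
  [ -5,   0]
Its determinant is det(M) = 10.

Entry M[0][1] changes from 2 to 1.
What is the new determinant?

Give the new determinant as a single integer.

det is linear in row 0: changing M[0][1] by delta changes det by delta * cofactor(0,1).
Cofactor C_01 = (-1)^(0+1) * minor(0,1) = 5
Entry delta = 1 - 2 = -1
Det delta = -1 * 5 = -5
New det = 10 + -5 = 5

Answer: 5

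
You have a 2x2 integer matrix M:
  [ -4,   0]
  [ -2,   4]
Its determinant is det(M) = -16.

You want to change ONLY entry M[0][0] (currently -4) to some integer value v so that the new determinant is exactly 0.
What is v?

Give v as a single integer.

Answer: 0

Derivation:
det is linear in entry M[0][0]: det = old_det + (v - -4) * C_00
Cofactor C_00 = 4
Want det = 0: -16 + (v - -4) * 4 = 0
  (v - -4) = 16 / 4 = 4
  v = -4 + (4) = 0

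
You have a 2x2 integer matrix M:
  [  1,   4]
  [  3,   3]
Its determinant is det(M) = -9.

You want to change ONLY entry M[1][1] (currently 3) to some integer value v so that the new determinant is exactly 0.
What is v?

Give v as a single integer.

det is linear in entry M[1][1]: det = old_det + (v - 3) * C_11
Cofactor C_11 = 1
Want det = 0: -9 + (v - 3) * 1 = 0
  (v - 3) = 9 / 1 = 9
  v = 3 + (9) = 12

Answer: 12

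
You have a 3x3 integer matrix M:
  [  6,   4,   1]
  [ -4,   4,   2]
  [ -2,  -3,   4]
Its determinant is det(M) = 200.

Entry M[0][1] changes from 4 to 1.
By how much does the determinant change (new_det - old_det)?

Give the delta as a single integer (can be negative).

Answer: -36

Derivation:
Cofactor C_01 = 12
Entry delta = 1 - 4 = -3
Det delta = entry_delta * cofactor = -3 * 12 = -36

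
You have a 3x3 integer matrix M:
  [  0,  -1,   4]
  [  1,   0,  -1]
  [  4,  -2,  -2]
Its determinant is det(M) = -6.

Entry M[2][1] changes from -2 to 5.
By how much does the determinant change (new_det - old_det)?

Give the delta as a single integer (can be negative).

Answer: 28

Derivation:
Cofactor C_21 = 4
Entry delta = 5 - -2 = 7
Det delta = entry_delta * cofactor = 7 * 4 = 28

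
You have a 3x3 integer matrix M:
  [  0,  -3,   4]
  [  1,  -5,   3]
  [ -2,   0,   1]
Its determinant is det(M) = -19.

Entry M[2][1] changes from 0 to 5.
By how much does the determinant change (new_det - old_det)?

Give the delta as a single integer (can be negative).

Answer: 20

Derivation:
Cofactor C_21 = 4
Entry delta = 5 - 0 = 5
Det delta = entry_delta * cofactor = 5 * 4 = 20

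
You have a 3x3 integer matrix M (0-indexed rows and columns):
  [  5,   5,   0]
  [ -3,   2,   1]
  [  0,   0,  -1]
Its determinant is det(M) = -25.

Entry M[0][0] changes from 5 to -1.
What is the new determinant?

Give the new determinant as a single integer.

Answer: -13

Derivation:
det is linear in row 0: changing M[0][0] by delta changes det by delta * cofactor(0,0).
Cofactor C_00 = (-1)^(0+0) * minor(0,0) = -2
Entry delta = -1 - 5 = -6
Det delta = -6 * -2 = 12
New det = -25 + 12 = -13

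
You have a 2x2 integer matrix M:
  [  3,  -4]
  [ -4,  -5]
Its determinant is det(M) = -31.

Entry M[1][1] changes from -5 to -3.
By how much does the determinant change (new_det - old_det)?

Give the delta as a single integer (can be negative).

Cofactor C_11 = 3
Entry delta = -3 - -5 = 2
Det delta = entry_delta * cofactor = 2 * 3 = 6

Answer: 6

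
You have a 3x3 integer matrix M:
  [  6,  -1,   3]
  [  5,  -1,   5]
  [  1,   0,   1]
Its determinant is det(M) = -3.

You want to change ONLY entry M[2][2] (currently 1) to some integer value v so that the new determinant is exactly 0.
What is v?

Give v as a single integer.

Answer: -2

Derivation:
det is linear in entry M[2][2]: det = old_det + (v - 1) * C_22
Cofactor C_22 = -1
Want det = 0: -3 + (v - 1) * -1 = 0
  (v - 1) = 3 / -1 = -3
  v = 1 + (-3) = -2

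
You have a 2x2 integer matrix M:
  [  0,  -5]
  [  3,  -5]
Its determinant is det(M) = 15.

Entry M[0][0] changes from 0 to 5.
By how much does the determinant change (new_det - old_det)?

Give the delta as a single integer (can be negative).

Answer: -25

Derivation:
Cofactor C_00 = -5
Entry delta = 5 - 0 = 5
Det delta = entry_delta * cofactor = 5 * -5 = -25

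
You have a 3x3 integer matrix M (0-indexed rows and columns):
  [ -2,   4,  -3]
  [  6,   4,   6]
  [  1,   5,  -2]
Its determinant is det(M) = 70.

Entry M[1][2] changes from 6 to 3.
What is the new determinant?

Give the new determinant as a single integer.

Answer: 28

Derivation:
det is linear in row 1: changing M[1][2] by delta changes det by delta * cofactor(1,2).
Cofactor C_12 = (-1)^(1+2) * minor(1,2) = 14
Entry delta = 3 - 6 = -3
Det delta = -3 * 14 = -42
New det = 70 + -42 = 28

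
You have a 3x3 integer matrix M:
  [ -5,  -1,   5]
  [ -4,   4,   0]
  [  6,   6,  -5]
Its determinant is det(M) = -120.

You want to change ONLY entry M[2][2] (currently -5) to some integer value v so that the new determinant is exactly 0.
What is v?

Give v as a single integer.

Answer: -10

Derivation:
det is linear in entry M[2][2]: det = old_det + (v - -5) * C_22
Cofactor C_22 = -24
Want det = 0: -120 + (v - -5) * -24 = 0
  (v - -5) = 120 / -24 = -5
  v = -5 + (-5) = -10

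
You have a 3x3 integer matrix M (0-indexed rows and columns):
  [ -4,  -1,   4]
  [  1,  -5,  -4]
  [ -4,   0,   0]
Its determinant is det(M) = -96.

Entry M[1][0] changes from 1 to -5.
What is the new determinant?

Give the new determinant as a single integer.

det is linear in row 1: changing M[1][0] by delta changes det by delta * cofactor(1,0).
Cofactor C_10 = (-1)^(1+0) * minor(1,0) = 0
Entry delta = -5 - 1 = -6
Det delta = -6 * 0 = 0
New det = -96 + 0 = -96

Answer: -96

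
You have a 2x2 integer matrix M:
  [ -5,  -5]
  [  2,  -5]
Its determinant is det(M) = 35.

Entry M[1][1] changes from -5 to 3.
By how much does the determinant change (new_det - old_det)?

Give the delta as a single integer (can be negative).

Answer: -40

Derivation:
Cofactor C_11 = -5
Entry delta = 3 - -5 = 8
Det delta = entry_delta * cofactor = 8 * -5 = -40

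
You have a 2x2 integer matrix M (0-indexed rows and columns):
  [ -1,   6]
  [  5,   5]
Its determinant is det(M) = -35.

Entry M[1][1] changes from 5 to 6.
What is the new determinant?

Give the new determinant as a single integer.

det is linear in row 1: changing M[1][1] by delta changes det by delta * cofactor(1,1).
Cofactor C_11 = (-1)^(1+1) * minor(1,1) = -1
Entry delta = 6 - 5 = 1
Det delta = 1 * -1 = -1
New det = -35 + -1 = -36

Answer: -36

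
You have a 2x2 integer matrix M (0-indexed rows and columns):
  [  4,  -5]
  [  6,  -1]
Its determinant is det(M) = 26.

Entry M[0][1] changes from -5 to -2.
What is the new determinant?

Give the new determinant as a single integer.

det is linear in row 0: changing M[0][1] by delta changes det by delta * cofactor(0,1).
Cofactor C_01 = (-1)^(0+1) * minor(0,1) = -6
Entry delta = -2 - -5 = 3
Det delta = 3 * -6 = -18
New det = 26 + -18 = 8

Answer: 8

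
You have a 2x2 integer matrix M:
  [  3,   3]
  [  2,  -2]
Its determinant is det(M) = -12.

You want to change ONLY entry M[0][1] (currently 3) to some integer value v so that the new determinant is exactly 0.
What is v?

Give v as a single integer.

det is linear in entry M[0][1]: det = old_det + (v - 3) * C_01
Cofactor C_01 = -2
Want det = 0: -12 + (v - 3) * -2 = 0
  (v - 3) = 12 / -2 = -6
  v = 3 + (-6) = -3

Answer: -3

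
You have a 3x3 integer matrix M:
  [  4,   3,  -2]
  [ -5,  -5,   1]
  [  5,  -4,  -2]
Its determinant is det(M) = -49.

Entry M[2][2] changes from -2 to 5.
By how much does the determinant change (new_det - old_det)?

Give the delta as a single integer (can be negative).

Answer: -35

Derivation:
Cofactor C_22 = -5
Entry delta = 5 - -2 = 7
Det delta = entry_delta * cofactor = 7 * -5 = -35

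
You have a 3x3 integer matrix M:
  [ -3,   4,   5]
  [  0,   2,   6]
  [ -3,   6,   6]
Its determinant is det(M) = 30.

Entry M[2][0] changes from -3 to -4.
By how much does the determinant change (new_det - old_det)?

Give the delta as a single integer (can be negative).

Cofactor C_20 = 14
Entry delta = -4 - -3 = -1
Det delta = entry_delta * cofactor = -1 * 14 = -14

Answer: -14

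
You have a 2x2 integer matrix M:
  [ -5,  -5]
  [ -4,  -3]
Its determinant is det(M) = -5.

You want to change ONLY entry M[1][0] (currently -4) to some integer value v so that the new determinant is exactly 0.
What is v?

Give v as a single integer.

det is linear in entry M[1][0]: det = old_det + (v - -4) * C_10
Cofactor C_10 = 5
Want det = 0: -5 + (v - -4) * 5 = 0
  (v - -4) = 5 / 5 = 1
  v = -4 + (1) = -3

Answer: -3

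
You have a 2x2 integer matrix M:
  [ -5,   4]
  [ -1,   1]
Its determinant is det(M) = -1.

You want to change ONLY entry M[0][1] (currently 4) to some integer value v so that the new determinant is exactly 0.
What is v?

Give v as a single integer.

det is linear in entry M[0][1]: det = old_det + (v - 4) * C_01
Cofactor C_01 = 1
Want det = 0: -1 + (v - 4) * 1 = 0
  (v - 4) = 1 / 1 = 1
  v = 4 + (1) = 5

Answer: 5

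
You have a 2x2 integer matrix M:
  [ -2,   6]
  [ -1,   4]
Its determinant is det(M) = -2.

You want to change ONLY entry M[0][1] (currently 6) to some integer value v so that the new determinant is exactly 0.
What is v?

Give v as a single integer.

det is linear in entry M[0][1]: det = old_det + (v - 6) * C_01
Cofactor C_01 = 1
Want det = 0: -2 + (v - 6) * 1 = 0
  (v - 6) = 2 / 1 = 2
  v = 6 + (2) = 8

Answer: 8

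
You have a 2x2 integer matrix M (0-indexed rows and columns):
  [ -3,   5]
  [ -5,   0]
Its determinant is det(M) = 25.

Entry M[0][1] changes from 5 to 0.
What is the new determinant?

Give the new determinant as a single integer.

Answer: 0

Derivation:
det is linear in row 0: changing M[0][1] by delta changes det by delta * cofactor(0,1).
Cofactor C_01 = (-1)^(0+1) * minor(0,1) = 5
Entry delta = 0 - 5 = -5
Det delta = -5 * 5 = -25
New det = 25 + -25 = 0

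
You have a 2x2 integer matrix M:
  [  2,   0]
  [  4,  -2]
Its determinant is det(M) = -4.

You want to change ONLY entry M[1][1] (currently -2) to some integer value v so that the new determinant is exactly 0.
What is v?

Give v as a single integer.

det is linear in entry M[1][1]: det = old_det + (v - -2) * C_11
Cofactor C_11 = 2
Want det = 0: -4 + (v - -2) * 2 = 0
  (v - -2) = 4 / 2 = 2
  v = -2 + (2) = 0

Answer: 0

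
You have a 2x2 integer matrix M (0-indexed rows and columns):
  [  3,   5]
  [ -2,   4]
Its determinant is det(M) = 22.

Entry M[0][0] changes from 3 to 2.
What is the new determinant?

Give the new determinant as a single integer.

det is linear in row 0: changing M[0][0] by delta changes det by delta * cofactor(0,0).
Cofactor C_00 = (-1)^(0+0) * minor(0,0) = 4
Entry delta = 2 - 3 = -1
Det delta = -1 * 4 = -4
New det = 22 + -4 = 18

Answer: 18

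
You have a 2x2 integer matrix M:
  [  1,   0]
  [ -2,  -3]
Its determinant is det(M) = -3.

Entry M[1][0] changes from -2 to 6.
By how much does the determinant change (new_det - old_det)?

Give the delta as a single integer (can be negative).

Cofactor C_10 = 0
Entry delta = 6 - -2 = 8
Det delta = entry_delta * cofactor = 8 * 0 = 0

Answer: 0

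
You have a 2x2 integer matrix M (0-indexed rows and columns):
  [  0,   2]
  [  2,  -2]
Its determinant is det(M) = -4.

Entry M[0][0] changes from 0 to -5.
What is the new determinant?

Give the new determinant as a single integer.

det is linear in row 0: changing M[0][0] by delta changes det by delta * cofactor(0,0).
Cofactor C_00 = (-1)^(0+0) * minor(0,0) = -2
Entry delta = -5 - 0 = -5
Det delta = -5 * -2 = 10
New det = -4 + 10 = 6

Answer: 6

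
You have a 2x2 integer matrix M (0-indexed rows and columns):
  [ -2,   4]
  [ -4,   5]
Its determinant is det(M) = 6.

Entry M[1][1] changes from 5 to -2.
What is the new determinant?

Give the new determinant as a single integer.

det is linear in row 1: changing M[1][1] by delta changes det by delta * cofactor(1,1).
Cofactor C_11 = (-1)^(1+1) * minor(1,1) = -2
Entry delta = -2 - 5 = -7
Det delta = -7 * -2 = 14
New det = 6 + 14 = 20

Answer: 20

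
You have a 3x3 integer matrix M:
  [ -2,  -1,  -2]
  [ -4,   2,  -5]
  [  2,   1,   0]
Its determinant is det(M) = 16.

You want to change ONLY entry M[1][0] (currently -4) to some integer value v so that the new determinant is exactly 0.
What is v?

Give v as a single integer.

det is linear in entry M[1][0]: det = old_det + (v - -4) * C_10
Cofactor C_10 = -2
Want det = 0: 16 + (v - -4) * -2 = 0
  (v - -4) = -16 / -2 = 8
  v = -4 + (8) = 4

Answer: 4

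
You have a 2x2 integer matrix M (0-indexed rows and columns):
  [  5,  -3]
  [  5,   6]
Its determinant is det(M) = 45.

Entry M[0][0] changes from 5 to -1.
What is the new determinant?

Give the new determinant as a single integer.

Answer: 9

Derivation:
det is linear in row 0: changing M[0][0] by delta changes det by delta * cofactor(0,0).
Cofactor C_00 = (-1)^(0+0) * minor(0,0) = 6
Entry delta = -1 - 5 = -6
Det delta = -6 * 6 = -36
New det = 45 + -36 = 9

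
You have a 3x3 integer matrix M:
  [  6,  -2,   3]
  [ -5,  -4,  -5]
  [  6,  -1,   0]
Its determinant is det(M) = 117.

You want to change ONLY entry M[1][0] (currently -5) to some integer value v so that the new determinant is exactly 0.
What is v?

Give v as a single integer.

Answer: 34

Derivation:
det is linear in entry M[1][0]: det = old_det + (v - -5) * C_10
Cofactor C_10 = -3
Want det = 0: 117 + (v - -5) * -3 = 0
  (v - -5) = -117 / -3 = 39
  v = -5 + (39) = 34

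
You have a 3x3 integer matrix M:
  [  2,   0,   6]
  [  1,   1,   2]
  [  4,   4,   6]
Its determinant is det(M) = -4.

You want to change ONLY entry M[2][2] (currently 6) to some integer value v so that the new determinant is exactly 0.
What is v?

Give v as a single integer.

det is linear in entry M[2][2]: det = old_det + (v - 6) * C_22
Cofactor C_22 = 2
Want det = 0: -4 + (v - 6) * 2 = 0
  (v - 6) = 4 / 2 = 2
  v = 6 + (2) = 8

Answer: 8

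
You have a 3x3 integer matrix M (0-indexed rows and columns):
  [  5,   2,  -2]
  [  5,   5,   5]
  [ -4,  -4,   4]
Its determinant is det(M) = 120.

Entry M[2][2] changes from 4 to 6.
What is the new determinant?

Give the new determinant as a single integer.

Answer: 150

Derivation:
det is linear in row 2: changing M[2][2] by delta changes det by delta * cofactor(2,2).
Cofactor C_22 = (-1)^(2+2) * minor(2,2) = 15
Entry delta = 6 - 4 = 2
Det delta = 2 * 15 = 30
New det = 120 + 30 = 150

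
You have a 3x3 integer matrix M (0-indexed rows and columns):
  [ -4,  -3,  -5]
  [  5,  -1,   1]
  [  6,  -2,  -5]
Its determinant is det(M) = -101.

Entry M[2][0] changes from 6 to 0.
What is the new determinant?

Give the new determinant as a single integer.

Answer: -53

Derivation:
det is linear in row 2: changing M[2][0] by delta changes det by delta * cofactor(2,0).
Cofactor C_20 = (-1)^(2+0) * minor(2,0) = -8
Entry delta = 0 - 6 = -6
Det delta = -6 * -8 = 48
New det = -101 + 48 = -53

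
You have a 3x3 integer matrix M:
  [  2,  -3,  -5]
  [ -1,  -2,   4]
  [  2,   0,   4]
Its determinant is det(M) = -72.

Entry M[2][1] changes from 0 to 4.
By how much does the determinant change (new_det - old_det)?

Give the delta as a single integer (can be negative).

Cofactor C_21 = -3
Entry delta = 4 - 0 = 4
Det delta = entry_delta * cofactor = 4 * -3 = -12

Answer: -12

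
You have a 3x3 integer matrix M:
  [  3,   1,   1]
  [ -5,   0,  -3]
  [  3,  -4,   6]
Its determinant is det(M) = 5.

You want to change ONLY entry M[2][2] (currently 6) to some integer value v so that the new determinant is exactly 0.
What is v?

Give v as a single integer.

Answer: 5

Derivation:
det is linear in entry M[2][2]: det = old_det + (v - 6) * C_22
Cofactor C_22 = 5
Want det = 0: 5 + (v - 6) * 5 = 0
  (v - 6) = -5 / 5 = -1
  v = 6 + (-1) = 5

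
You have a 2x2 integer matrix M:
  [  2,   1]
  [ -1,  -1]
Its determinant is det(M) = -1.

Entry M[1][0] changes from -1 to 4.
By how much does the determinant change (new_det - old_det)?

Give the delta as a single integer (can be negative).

Answer: -5

Derivation:
Cofactor C_10 = -1
Entry delta = 4 - -1 = 5
Det delta = entry_delta * cofactor = 5 * -1 = -5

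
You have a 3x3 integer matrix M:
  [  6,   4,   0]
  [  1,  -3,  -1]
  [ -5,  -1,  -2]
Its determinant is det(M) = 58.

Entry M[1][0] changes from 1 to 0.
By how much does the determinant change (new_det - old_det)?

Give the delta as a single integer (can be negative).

Answer: -8

Derivation:
Cofactor C_10 = 8
Entry delta = 0 - 1 = -1
Det delta = entry_delta * cofactor = -1 * 8 = -8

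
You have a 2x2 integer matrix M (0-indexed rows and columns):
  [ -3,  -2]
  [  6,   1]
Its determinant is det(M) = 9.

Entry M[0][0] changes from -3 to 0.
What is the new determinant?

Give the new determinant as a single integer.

det is linear in row 0: changing M[0][0] by delta changes det by delta * cofactor(0,0).
Cofactor C_00 = (-1)^(0+0) * minor(0,0) = 1
Entry delta = 0 - -3 = 3
Det delta = 3 * 1 = 3
New det = 9 + 3 = 12

Answer: 12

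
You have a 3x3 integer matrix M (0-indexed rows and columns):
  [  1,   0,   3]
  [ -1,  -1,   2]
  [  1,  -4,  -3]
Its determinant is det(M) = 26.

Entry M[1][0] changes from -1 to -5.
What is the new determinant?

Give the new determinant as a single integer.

det is linear in row 1: changing M[1][0] by delta changes det by delta * cofactor(1,0).
Cofactor C_10 = (-1)^(1+0) * minor(1,0) = -12
Entry delta = -5 - -1 = -4
Det delta = -4 * -12 = 48
New det = 26 + 48 = 74

Answer: 74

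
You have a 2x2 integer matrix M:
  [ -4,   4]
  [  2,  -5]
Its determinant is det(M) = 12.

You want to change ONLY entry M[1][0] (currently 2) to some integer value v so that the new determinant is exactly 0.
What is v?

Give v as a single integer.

det is linear in entry M[1][0]: det = old_det + (v - 2) * C_10
Cofactor C_10 = -4
Want det = 0: 12 + (v - 2) * -4 = 0
  (v - 2) = -12 / -4 = 3
  v = 2 + (3) = 5

Answer: 5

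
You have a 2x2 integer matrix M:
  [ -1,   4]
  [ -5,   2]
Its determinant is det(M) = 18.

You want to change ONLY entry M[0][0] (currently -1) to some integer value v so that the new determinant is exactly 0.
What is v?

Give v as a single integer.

Answer: -10

Derivation:
det is linear in entry M[0][0]: det = old_det + (v - -1) * C_00
Cofactor C_00 = 2
Want det = 0: 18 + (v - -1) * 2 = 0
  (v - -1) = -18 / 2 = -9
  v = -1 + (-9) = -10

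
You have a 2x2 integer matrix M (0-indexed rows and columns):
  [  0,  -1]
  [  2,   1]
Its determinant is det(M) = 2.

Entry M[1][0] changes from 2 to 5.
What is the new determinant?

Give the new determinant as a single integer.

Answer: 5

Derivation:
det is linear in row 1: changing M[1][0] by delta changes det by delta * cofactor(1,0).
Cofactor C_10 = (-1)^(1+0) * minor(1,0) = 1
Entry delta = 5 - 2 = 3
Det delta = 3 * 1 = 3
New det = 2 + 3 = 5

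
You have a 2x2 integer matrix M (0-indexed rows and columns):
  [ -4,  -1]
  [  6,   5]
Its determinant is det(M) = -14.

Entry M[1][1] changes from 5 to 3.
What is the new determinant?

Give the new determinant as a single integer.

Answer: -6

Derivation:
det is linear in row 1: changing M[1][1] by delta changes det by delta * cofactor(1,1).
Cofactor C_11 = (-1)^(1+1) * minor(1,1) = -4
Entry delta = 3 - 5 = -2
Det delta = -2 * -4 = 8
New det = -14 + 8 = -6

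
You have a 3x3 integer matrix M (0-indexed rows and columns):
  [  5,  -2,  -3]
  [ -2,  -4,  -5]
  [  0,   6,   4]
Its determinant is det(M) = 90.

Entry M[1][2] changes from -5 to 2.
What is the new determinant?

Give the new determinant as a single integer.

det is linear in row 1: changing M[1][2] by delta changes det by delta * cofactor(1,2).
Cofactor C_12 = (-1)^(1+2) * minor(1,2) = -30
Entry delta = 2 - -5 = 7
Det delta = 7 * -30 = -210
New det = 90 + -210 = -120

Answer: -120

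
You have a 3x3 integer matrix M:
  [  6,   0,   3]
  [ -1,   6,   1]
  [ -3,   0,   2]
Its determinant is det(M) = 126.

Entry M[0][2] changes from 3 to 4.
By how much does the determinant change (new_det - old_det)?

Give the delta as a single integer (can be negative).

Answer: 18

Derivation:
Cofactor C_02 = 18
Entry delta = 4 - 3 = 1
Det delta = entry_delta * cofactor = 1 * 18 = 18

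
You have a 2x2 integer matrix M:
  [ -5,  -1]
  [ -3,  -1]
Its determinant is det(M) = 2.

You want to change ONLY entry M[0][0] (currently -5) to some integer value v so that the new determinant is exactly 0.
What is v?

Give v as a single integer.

Answer: -3

Derivation:
det is linear in entry M[0][0]: det = old_det + (v - -5) * C_00
Cofactor C_00 = -1
Want det = 0: 2 + (v - -5) * -1 = 0
  (v - -5) = -2 / -1 = 2
  v = -5 + (2) = -3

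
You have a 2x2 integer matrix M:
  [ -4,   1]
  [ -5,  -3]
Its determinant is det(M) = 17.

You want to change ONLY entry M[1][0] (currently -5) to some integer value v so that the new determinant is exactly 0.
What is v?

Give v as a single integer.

det is linear in entry M[1][0]: det = old_det + (v - -5) * C_10
Cofactor C_10 = -1
Want det = 0: 17 + (v - -5) * -1 = 0
  (v - -5) = -17 / -1 = 17
  v = -5 + (17) = 12

Answer: 12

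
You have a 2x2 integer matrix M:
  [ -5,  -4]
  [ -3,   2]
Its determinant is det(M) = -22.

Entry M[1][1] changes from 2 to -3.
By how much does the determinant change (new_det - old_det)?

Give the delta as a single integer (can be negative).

Cofactor C_11 = -5
Entry delta = -3 - 2 = -5
Det delta = entry_delta * cofactor = -5 * -5 = 25

Answer: 25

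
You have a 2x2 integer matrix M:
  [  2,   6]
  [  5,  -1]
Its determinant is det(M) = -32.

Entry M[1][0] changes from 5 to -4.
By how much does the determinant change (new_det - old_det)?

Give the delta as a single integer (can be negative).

Cofactor C_10 = -6
Entry delta = -4 - 5 = -9
Det delta = entry_delta * cofactor = -9 * -6 = 54

Answer: 54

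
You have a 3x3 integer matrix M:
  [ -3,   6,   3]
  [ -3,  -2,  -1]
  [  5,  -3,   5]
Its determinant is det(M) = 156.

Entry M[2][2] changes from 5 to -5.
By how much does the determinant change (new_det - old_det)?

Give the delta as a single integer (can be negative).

Cofactor C_22 = 24
Entry delta = -5 - 5 = -10
Det delta = entry_delta * cofactor = -10 * 24 = -240

Answer: -240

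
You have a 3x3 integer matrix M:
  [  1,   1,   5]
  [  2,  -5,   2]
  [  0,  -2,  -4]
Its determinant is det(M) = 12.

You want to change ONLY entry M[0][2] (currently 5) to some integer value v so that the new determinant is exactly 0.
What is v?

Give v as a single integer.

det is linear in entry M[0][2]: det = old_det + (v - 5) * C_02
Cofactor C_02 = -4
Want det = 0: 12 + (v - 5) * -4 = 0
  (v - 5) = -12 / -4 = 3
  v = 5 + (3) = 8

Answer: 8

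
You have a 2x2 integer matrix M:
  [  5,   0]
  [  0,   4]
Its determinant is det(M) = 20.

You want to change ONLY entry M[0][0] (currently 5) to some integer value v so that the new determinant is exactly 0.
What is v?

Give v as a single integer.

det is linear in entry M[0][0]: det = old_det + (v - 5) * C_00
Cofactor C_00 = 4
Want det = 0: 20 + (v - 5) * 4 = 0
  (v - 5) = -20 / 4 = -5
  v = 5 + (-5) = 0

Answer: 0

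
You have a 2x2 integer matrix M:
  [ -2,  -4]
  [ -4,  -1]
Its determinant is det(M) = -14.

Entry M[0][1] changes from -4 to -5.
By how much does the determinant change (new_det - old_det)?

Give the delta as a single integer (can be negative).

Cofactor C_01 = 4
Entry delta = -5 - -4 = -1
Det delta = entry_delta * cofactor = -1 * 4 = -4

Answer: -4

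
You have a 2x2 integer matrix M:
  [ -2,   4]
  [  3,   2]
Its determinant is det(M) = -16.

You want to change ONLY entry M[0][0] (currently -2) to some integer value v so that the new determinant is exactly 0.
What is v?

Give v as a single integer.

det is linear in entry M[0][0]: det = old_det + (v - -2) * C_00
Cofactor C_00 = 2
Want det = 0: -16 + (v - -2) * 2 = 0
  (v - -2) = 16 / 2 = 8
  v = -2 + (8) = 6

Answer: 6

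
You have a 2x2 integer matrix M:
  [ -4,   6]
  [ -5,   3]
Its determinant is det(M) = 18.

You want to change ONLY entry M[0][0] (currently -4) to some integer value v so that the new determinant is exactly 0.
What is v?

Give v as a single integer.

det is linear in entry M[0][0]: det = old_det + (v - -4) * C_00
Cofactor C_00 = 3
Want det = 0: 18 + (v - -4) * 3 = 0
  (v - -4) = -18 / 3 = -6
  v = -4 + (-6) = -10

Answer: -10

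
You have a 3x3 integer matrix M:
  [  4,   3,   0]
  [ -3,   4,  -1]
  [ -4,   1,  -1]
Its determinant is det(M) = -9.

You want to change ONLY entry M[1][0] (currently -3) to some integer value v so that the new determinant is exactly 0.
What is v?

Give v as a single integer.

Answer: 0

Derivation:
det is linear in entry M[1][0]: det = old_det + (v - -3) * C_10
Cofactor C_10 = 3
Want det = 0: -9 + (v - -3) * 3 = 0
  (v - -3) = 9 / 3 = 3
  v = -3 + (3) = 0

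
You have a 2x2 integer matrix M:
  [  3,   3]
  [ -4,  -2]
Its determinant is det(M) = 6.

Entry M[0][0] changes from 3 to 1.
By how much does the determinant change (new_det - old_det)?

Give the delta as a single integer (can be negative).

Cofactor C_00 = -2
Entry delta = 1 - 3 = -2
Det delta = entry_delta * cofactor = -2 * -2 = 4

Answer: 4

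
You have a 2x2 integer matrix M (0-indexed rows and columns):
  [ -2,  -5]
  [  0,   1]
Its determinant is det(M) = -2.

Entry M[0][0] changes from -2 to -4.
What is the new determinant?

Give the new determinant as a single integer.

det is linear in row 0: changing M[0][0] by delta changes det by delta * cofactor(0,0).
Cofactor C_00 = (-1)^(0+0) * minor(0,0) = 1
Entry delta = -4 - -2 = -2
Det delta = -2 * 1 = -2
New det = -2 + -2 = -4

Answer: -4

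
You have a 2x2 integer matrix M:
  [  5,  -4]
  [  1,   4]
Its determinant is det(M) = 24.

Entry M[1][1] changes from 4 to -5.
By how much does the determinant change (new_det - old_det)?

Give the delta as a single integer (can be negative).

Answer: -45

Derivation:
Cofactor C_11 = 5
Entry delta = -5 - 4 = -9
Det delta = entry_delta * cofactor = -9 * 5 = -45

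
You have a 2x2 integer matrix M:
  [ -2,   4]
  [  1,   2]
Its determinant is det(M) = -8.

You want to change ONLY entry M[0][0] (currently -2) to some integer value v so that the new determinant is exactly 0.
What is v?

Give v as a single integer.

Answer: 2

Derivation:
det is linear in entry M[0][0]: det = old_det + (v - -2) * C_00
Cofactor C_00 = 2
Want det = 0: -8 + (v - -2) * 2 = 0
  (v - -2) = 8 / 2 = 4
  v = -2 + (4) = 2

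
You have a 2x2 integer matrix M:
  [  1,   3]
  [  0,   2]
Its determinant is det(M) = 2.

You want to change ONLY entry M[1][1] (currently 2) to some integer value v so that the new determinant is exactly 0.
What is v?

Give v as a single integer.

Answer: 0

Derivation:
det is linear in entry M[1][1]: det = old_det + (v - 2) * C_11
Cofactor C_11 = 1
Want det = 0: 2 + (v - 2) * 1 = 0
  (v - 2) = -2 / 1 = -2
  v = 2 + (-2) = 0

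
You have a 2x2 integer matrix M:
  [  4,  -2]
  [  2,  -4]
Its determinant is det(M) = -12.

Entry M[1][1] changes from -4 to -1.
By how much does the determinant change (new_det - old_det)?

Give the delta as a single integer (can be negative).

Cofactor C_11 = 4
Entry delta = -1 - -4 = 3
Det delta = entry_delta * cofactor = 3 * 4 = 12

Answer: 12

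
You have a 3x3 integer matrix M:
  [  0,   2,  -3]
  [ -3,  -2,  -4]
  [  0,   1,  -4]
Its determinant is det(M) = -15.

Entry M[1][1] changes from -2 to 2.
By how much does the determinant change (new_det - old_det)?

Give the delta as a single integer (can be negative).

Cofactor C_11 = 0
Entry delta = 2 - -2 = 4
Det delta = entry_delta * cofactor = 4 * 0 = 0

Answer: 0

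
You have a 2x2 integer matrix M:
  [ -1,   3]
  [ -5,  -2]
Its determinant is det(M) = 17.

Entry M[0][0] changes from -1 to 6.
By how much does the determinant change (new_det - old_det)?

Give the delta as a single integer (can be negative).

Answer: -14

Derivation:
Cofactor C_00 = -2
Entry delta = 6 - -1 = 7
Det delta = entry_delta * cofactor = 7 * -2 = -14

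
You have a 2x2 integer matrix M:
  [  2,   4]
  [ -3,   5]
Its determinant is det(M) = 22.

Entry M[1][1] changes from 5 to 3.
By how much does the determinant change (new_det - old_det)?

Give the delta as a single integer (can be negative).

Cofactor C_11 = 2
Entry delta = 3 - 5 = -2
Det delta = entry_delta * cofactor = -2 * 2 = -4

Answer: -4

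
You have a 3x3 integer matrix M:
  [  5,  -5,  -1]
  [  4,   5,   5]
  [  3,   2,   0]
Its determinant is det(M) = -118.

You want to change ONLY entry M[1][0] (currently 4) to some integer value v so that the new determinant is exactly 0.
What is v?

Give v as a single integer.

det is linear in entry M[1][0]: det = old_det + (v - 4) * C_10
Cofactor C_10 = -2
Want det = 0: -118 + (v - 4) * -2 = 0
  (v - 4) = 118 / -2 = -59
  v = 4 + (-59) = -55

Answer: -55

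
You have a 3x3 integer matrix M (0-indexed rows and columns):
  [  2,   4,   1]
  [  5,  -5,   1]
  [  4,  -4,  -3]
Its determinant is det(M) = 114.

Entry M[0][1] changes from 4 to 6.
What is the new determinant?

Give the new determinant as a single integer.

Answer: 152

Derivation:
det is linear in row 0: changing M[0][1] by delta changes det by delta * cofactor(0,1).
Cofactor C_01 = (-1)^(0+1) * minor(0,1) = 19
Entry delta = 6 - 4 = 2
Det delta = 2 * 19 = 38
New det = 114 + 38 = 152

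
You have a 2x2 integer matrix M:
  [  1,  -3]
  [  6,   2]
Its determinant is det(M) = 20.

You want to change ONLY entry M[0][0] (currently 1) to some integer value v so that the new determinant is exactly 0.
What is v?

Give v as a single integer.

det is linear in entry M[0][0]: det = old_det + (v - 1) * C_00
Cofactor C_00 = 2
Want det = 0: 20 + (v - 1) * 2 = 0
  (v - 1) = -20 / 2 = -10
  v = 1 + (-10) = -9

Answer: -9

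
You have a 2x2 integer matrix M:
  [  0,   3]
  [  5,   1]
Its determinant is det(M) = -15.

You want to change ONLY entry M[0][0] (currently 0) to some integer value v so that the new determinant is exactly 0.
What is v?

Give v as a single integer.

Answer: 15

Derivation:
det is linear in entry M[0][0]: det = old_det + (v - 0) * C_00
Cofactor C_00 = 1
Want det = 0: -15 + (v - 0) * 1 = 0
  (v - 0) = 15 / 1 = 15
  v = 0 + (15) = 15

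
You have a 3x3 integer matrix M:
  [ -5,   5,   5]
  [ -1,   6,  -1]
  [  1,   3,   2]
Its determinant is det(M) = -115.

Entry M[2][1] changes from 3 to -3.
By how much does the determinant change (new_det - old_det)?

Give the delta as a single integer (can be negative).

Answer: 60

Derivation:
Cofactor C_21 = -10
Entry delta = -3 - 3 = -6
Det delta = entry_delta * cofactor = -6 * -10 = 60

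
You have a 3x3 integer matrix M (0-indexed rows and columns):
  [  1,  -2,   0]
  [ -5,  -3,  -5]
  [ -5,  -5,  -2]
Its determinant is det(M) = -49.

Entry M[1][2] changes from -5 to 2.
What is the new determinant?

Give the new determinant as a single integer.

det is linear in row 1: changing M[1][2] by delta changes det by delta * cofactor(1,2).
Cofactor C_12 = (-1)^(1+2) * minor(1,2) = 15
Entry delta = 2 - -5 = 7
Det delta = 7 * 15 = 105
New det = -49 + 105 = 56

Answer: 56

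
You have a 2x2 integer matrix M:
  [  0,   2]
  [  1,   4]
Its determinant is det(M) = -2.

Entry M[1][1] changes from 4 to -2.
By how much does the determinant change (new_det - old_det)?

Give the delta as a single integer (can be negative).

Answer: 0

Derivation:
Cofactor C_11 = 0
Entry delta = -2 - 4 = -6
Det delta = entry_delta * cofactor = -6 * 0 = 0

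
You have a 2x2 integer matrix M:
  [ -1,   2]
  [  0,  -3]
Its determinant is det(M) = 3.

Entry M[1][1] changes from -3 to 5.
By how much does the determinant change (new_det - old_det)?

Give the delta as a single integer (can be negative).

Cofactor C_11 = -1
Entry delta = 5 - -3 = 8
Det delta = entry_delta * cofactor = 8 * -1 = -8

Answer: -8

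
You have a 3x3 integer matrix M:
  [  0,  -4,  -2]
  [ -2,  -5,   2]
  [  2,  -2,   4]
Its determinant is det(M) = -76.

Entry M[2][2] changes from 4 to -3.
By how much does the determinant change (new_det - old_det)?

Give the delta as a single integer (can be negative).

Cofactor C_22 = -8
Entry delta = -3 - 4 = -7
Det delta = entry_delta * cofactor = -7 * -8 = 56

Answer: 56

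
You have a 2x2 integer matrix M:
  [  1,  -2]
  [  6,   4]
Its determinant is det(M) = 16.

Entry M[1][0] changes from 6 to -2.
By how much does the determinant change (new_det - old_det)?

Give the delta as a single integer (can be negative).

Cofactor C_10 = 2
Entry delta = -2 - 6 = -8
Det delta = entry_delta * cofactor = -8 * 2 = -16

Answer: -16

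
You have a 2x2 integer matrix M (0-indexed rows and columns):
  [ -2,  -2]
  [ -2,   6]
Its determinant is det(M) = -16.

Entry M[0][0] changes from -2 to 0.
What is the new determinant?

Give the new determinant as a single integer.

Answer: -4

Derivation:
det is linear in row 0: changing M[0][0] by delta changes det by delta * cofactor(0,0).
Cofactor C_00 = (-1)^(0+0) * minor(0,0) = 6
Entry delta = 0 - -2 = 2
Det delta = 2 * 6 = 12
New det = -16 + 12 = -4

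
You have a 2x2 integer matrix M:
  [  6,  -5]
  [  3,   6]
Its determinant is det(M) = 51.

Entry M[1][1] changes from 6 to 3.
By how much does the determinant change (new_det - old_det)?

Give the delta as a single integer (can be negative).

Answer: -18

Derivation:
Cofactor C_11 = 6
Entry delta = 3 - 6 = -3
Det delta = entry_delta * cofactor = -3 * 6 = -18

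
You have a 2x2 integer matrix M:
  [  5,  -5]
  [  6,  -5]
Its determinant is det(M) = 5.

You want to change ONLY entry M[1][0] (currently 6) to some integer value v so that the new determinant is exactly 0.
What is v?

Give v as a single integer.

det is linear in entry M[1][0]: det = old_det + (v - 6) * C_10
Cofactor C_10 = 5
Want det = 0: 5 + (v - 6) * 5 = 0
  (v - 6) = -5 / 5 = -1
  v = 6 + (-1) = 5

Answer: 5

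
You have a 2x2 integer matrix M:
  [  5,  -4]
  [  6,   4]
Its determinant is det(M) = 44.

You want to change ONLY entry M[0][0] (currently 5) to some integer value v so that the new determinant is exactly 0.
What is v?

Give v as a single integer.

Answer: -6

Derivation:
det is linear in entry M[0][0]: det = old_det + (v - 5) * C_00
Cofactor C_00 = 4
Want det = 0: 44 + (v - 5) * 4 = 0
  (v - 5) = -44 / 4 = -11
  v = 5 + (-11) = -6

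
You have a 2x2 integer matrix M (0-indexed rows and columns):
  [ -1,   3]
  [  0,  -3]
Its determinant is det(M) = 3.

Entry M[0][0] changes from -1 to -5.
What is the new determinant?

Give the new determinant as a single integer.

Answer: 15

Derivation:
det is linear in row 0: changing M[0][0] by delta changes det by delta * cofactor(0,0).
Cofactor C_00 = (-1)^(0+0) * minor(0,0) = -3
Entry delta = -5 - -1 = -4
Det delta = -4 * -3 = 12
New det = 3 + 12 = 15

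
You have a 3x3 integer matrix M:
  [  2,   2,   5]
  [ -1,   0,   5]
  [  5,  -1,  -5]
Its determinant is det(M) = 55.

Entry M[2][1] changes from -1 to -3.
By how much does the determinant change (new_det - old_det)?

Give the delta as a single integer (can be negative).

Answer: 30

Derivation:
Cofactor C_21 = -15
Entry delta = -3 - -1 = -2
Det delta = entry_delta * cofactor = -2 * -15 = 30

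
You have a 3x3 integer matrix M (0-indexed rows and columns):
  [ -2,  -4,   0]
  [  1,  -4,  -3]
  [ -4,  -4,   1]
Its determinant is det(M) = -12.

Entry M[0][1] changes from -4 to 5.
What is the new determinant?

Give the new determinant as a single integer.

Answer: 87

Derivation:
det is linear in row 0: changing M[0][1] by delta changes det by delta * cofactor(0,1).
Cofactor C_01 = (-1)^(0+1) * minor(0,1) = 11
Entry delta = 5 - -4 = 9
Det delta = 9 * 11 = 99
New det = -12 + 99 = 87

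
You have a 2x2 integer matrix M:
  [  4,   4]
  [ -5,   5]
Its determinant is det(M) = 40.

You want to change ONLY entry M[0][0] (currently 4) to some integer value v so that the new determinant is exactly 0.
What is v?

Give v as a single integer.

Answer: -4

Derivation:
det is linear in entry M[0][0]: det = old_det + (v - 4) * C_00
Cofactor C_00 = 5
Want det = 0: 40 + (v - 4) * 5 = 0
  (v - 4) = -40 / 5 = -8
  v = 4 + (-8) = -4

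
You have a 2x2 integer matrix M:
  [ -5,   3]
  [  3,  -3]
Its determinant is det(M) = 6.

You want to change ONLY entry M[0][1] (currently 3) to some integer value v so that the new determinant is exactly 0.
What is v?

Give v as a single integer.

Answer: 5

Derivation:
det is linear in entry M[0][1]: det = old_det + (v - 3) * C_01
Cofactor C_01 = -3
Want det = 0: 6 + (v - 3) * -3 = 0
  (v - 3) = -6 / -3 = 2
  v = 3 + (2) = 5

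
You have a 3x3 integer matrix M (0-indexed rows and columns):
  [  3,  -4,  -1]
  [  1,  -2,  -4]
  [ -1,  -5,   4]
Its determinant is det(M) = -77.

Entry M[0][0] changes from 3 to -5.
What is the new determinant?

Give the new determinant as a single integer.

det is linear in row 0: changing M[0][0] by delta changes det by delta * cofactor(0,0).
Cofactor C_00 = (-1)^(0+0) * minor(0,0) = -28
Entry delta = -5 - 3 = -8
Det delta = -8 * -28 = 224
New det = -77 + 224 = 147

Answer: 147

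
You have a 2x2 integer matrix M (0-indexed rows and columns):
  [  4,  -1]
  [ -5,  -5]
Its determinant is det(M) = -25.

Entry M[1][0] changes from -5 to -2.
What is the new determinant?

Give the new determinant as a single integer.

Answer: -22

Derivation:
det is linear in row 1: changing M[1][0] by delta changes det by delta * cofactor(1,0).
Cofactor C_10 = (-1)^(1+0) * minor(1,0) = 1
Entry delta = -2 - -5 = 3
Det delta = 3 * 1 = 3
New det = -25 + 3 = -22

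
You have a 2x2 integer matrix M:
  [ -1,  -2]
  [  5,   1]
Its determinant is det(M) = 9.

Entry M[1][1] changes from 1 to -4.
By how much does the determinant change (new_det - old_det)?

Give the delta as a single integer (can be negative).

Cofactor C_11 = -1
Entry delta = -4 - 1 = -5
Det delta = entry_delta * cofactor = -5 * -1 = 5

Answer: 5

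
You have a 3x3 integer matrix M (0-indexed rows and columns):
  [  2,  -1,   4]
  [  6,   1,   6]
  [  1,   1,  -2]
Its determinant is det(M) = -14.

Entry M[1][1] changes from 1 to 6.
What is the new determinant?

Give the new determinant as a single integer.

det is linear in row 1: changing M[1][1] by delta changes det by delta * cofactor(1,1).
Cofactor C_11 = (-1)^(1+1) * minor(1,1) = -8
Entry delta = 6 - 1 = 5
Det delta = 5 * -8 = -40
New det = -14 + -40 = -54

Answer: -54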